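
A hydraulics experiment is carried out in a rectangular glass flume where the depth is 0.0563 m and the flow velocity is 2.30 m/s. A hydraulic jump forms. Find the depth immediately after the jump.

Fr₁ = V₁/√(g·y₁) = 2.30/√(9.81×0.0563) = 3.09.
Sequent-depth ratio: y₂/y₁ = ½[√(1 + 8Fr₁²) − 1] = ½[√77.62 − 1] = 3.91.
y₂ = 3.91 × 0.0563 = 0.220 m.

y₂ = 0.220 m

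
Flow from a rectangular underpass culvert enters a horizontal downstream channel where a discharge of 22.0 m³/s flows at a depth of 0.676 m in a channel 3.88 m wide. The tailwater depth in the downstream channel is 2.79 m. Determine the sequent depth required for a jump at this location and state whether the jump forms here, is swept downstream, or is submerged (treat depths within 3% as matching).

y₂ = 2.79 m; the jump forms here

q = Q/b = 22.0/3.88 = 5.67 m²/s; V₁ = q/y₁ = 8.39 m/s. Fr₁ = V₁/√(g·y₁) = 3.26.
Sequent-depth ratio: y₂/y₁ = ½[√(1 + 8Fr₁²) − 1] = ½[√85.87 − 1] = 4.13.
y₂ = 4.13 × 0.676 = 2.79 m.
Tailwater y_tw = 2.79 m: y_tw ≈ y₂, so the jump forms here.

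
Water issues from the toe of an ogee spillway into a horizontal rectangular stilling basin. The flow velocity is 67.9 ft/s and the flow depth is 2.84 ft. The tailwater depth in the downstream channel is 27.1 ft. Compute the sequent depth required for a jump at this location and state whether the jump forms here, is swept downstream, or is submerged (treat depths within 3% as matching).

Fr₁ = V₁/√(g·y₁) = 67.9/√(32.2×2.84) = 7.10.
Sequent-depth ratio: y₂/y₁ = ½[√(1 + 8Fr₁²) − 1] = ½[√404.3 − 1] = 9.55.
y₂ = 9.55 × 2.84 = 27.1 ft.
Tailwater y_tw = 27.1 ft: y_tw ≈ y₂, so the jump forms here.

y₂ = 27.1 ft; the jump forms here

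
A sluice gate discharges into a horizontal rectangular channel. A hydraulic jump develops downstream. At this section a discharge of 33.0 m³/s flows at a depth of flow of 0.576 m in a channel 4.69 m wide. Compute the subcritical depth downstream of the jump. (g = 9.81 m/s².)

q = Q/b = 33.0/4.69 = 7.04 m²/s; V₁ = q/y₁ = 12.2 m/s. Fr₁ = V₁/√(g·y₁) = 5.14.
From the momentum equation for a rectangular channel, y₂/y₁ = ½[√(1 + 8Fr₁²) − 1] = ½[√212.3 − 1] = 6.78.
y₂ = 6.78 × 0.576 = 3.91 m.

y₂ = 3.91 m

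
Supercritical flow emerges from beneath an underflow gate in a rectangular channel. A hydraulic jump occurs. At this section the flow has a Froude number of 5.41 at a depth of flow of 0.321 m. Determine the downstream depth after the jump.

y₂ = 2.30 m

Fr₁ = 5.41 (given).
From the momentum equation for a rectangular channel, y₂/y₁ = ½[√(1 + 8Fr₁²) − 1] = ½[√235.1 − 1] = 7.17.
y₂ = 7.17 × 0.321 = 2.30 m.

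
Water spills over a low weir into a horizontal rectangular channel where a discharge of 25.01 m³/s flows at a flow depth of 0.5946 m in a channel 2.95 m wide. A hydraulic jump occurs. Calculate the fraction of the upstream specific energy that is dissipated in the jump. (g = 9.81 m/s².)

ΔE/E₁ = 0.558 (55.8%)

q = Q/b = 25.01/2.95 = 8.478 m²/s; V₁ = q/y₁ = 14.26 m/s. Fr₁ = V₁/√(g·y₁) = 5.904.
By Bélanger, y₂/y₁ = ½[√(1 + 8Fr₁²) − 1] = ½[√279.82 − 1] = 7.864.
y₂ = 7.864 × 0.5946 = 4.676 m.
E₁ = y₁ + V₁²/2g = 10.96 m. ΔE = (y₂ − y₁)³/(4y₁y₂) = 6.113 m. ΔE/E₁ = 6.113/10.96 = 0.558.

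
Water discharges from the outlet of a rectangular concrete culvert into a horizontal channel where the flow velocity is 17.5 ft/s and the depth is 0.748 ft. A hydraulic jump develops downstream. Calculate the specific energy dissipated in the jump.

Fr₁ = V₁/√(g·y₁) = 17.5/√(32.2×0.748) = 3.57.
From the momentum equation for a rectangular channel, y₂/y₁ = ½[√(1 + 8Fr₁²) − 1] = ½[√102.7 − 1] = 4.57.
y₂ = 4.57 × 0.748 = 3.42 ft.
q = V₁·y₁ = 17.5 × 0.748 = 13.1 ft²/s. V₂ = q/y₂ = 13.1/3.42 = 3.83 ft/s. E₁ = y₁ + V₁²/2g = 5.50 ft; E₂ = y₂ + V₂²/2g = 3.64 ft. ΔE = E₁ − E₂ = 1.86 ft.

ΔE = 1.86 ft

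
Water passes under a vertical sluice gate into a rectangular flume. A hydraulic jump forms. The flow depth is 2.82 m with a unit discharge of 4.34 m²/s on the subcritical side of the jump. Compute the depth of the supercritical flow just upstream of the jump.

y₁ = 0.420 m

V₂ = q/y₂ = 4.34/2.82 = 1.54 m/s; Fr₂ = V₂/√(g·y₂) = 0.293.
Since the conjugate-depth ratio holds either way, y₁/y₂ = ½[√(1 + 8Fr₂²) − 1] = ½[√1.685 − 1] = 0.149.
y₁ = 0.149 × 2.82 = 0.420 m.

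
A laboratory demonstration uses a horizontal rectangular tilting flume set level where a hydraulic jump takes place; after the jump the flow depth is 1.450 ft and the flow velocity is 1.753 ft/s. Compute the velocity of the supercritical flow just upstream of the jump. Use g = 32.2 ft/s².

V₁ = 14.89 ft/s

Fr₂ = V₂/√(g·y₂) = 1.753/√(32.2×1.450) = 0.2565.
Since the conjugate-depth ratio holds either way, y₁/y₂ = ½[√(1 + 8Fr₂²) − 1] = ½[√1.5265 − 1] = 0.1178.
y₁ = 0.1178 × 1.450 = 0.1708 ft.
V₁ = q/y₁ = 2.542/0.1708 = 14.89 ft/s.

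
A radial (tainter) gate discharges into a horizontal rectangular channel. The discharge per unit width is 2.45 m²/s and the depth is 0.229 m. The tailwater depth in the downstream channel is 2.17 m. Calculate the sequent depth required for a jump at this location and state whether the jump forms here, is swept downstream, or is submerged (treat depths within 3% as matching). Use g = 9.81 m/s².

V₁ = q/y₁ = 2.45/0.229 = 10.7 m/s. Fr₁ = V₁/√(g·y₁) = 10.7/√(9.81×0.229) = 7.14.
Conjugate-depth relation: y₂/y₁ = ½[√(1 + 8Fr₁²) − 1] = ½[√408.6 − 1] = 9.61.
y₂ = 9.61 × 0.229 = 2.20 m.
Tailwater y_tw = 2.17 m: y_tw ≈ y₂, so the jump forms here.

y₂ = 2.20 m; the jump forms here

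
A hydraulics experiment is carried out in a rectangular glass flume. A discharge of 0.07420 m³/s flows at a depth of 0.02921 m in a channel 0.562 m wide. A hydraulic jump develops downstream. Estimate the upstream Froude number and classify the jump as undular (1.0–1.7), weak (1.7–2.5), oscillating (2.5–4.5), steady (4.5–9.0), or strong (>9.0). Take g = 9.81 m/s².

Fr₁ = 8.444; steady jump

q = Q/b = 0.07420/0.562 = 0.1320 m²/s; V₁ = q/y₁ = 4.520 m/s. Fr₁ = V₁/√(g·y₁) = 8.444.
Fr₁ = 8.444 lies in the steady range.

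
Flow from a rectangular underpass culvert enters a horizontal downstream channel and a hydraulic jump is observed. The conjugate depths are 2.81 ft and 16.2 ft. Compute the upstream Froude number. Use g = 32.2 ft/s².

For a rectangular channel the momentum equation gives q² = ½·g·y₁·y₂·(y₁ + y₂) = ½×32.2×2.81×16.2×19.0 = 13933.
q = √13933 = 118 ft²/s.
V₁ = q/y₁ = 42.0 ft/s; Fr₁ = V₁/√(g·y₁) = 4.42.

Fr₁ = 4.42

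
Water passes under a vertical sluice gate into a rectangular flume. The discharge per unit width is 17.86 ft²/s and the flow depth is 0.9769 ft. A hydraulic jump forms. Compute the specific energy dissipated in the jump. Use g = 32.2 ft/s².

ΔE = 1.822 ft

V₁ = q/y₁ = 17.86/0.9769 = 18.28 ft/s. Fr₁ = V₁/√(g·y₁) = 18.28/√(32.2×0.9769) = 3.260.
From the momentum equation for a rectangular channel, y₂/y₁ = ½[√(1 + 8Fr₁²) − 1] = ½[√86.005 − 1] = 4.137.
y₂ = 4.137 × 0.9769 = 4.041 ft.
V₂ = q/y₂ = 17.86/4.041 = 4.419 ft/s. E₁ = y₁ + V₁²/2g = 6.167 ft; E₂ = y₂ + V₂²/2g = 4.345 ft. ΔE = E₁ − E₂ = 1.822 ft.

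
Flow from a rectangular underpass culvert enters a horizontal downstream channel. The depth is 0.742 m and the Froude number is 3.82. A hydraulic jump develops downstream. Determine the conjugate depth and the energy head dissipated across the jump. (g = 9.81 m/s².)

Fr₁ = 3.82 (given).
By Bélanger, y₂/y₁ = ½[√(1 + 8Fr₁²) − 1] = ½[√117.7 − 1] = 4.93.
y₂ = 4.93 × 0.742 = 3.65 m.
V₁ = Fr₁·√(g·y₁) = 3.82×√(9.81×0.742) = 10.3 m/s; q = V₁·y₁ = 7.65 m²/s. V₂ = q/y₂ = 7.65/3.65 = 2.09 m/s. E₁ = y₁ + V₁²/2g = 6.16 m; E₂ = y₂ + V₂²/2g = 3.88 m. ΔE = E₁ − E₂ = 2.28 m.

y₂ = 3.65 m; ΔE = 2.28 m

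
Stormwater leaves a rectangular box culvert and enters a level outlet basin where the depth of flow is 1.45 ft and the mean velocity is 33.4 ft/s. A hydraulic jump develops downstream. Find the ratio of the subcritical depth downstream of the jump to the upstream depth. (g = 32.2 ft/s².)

Fr₁ = V₁/√(g·y₁) = 33.4/√(32.2×1.45) = 4.89.
From the momentum equation for a rectangular channel, y₂/y₁ = ½[√(1 + 8Fr₁²) − 1] = ½[√192.1 − 1] = 6.43.

y₂/y₁ = 6.43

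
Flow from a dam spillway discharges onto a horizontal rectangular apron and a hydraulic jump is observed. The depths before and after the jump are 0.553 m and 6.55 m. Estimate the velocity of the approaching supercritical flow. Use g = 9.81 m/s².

V₁ = 20.3 m/s

For a rectangular channel the momentum equation gives q² = ½·g·y₁·y₂·(y₁ + y₂) = ½×9.81×0.553×6.55×7.10 = 126.
q = √126 = 11.2 m²/s.
V₁ = q/y₁ = 11.2/0.553 = 20.3 m/s.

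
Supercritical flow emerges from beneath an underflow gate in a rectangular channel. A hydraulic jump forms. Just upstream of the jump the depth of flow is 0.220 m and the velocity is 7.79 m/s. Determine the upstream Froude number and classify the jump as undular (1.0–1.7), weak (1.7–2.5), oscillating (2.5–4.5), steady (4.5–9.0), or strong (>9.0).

Fr₁ = V₁/√(g·y₁) = 7.79/√(9.81×0.220) = 5.30.
Fr₁ = 5.30 lies in the steady range.

Fr₁ = 5.30; steady jump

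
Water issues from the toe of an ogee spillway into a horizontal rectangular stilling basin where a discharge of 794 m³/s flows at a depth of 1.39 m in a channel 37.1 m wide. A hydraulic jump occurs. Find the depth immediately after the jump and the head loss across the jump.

y₂ = 7.53 m; ΔE = 5.53 m

q = Q/b = 794/37.1 = 21.4 m²/s; V₁ = q/y₁ = 15.4 m/s. Fr₁ = V₁/√(g·y₁) = 4.17.
Sequent-depth ratio: y₂/y₁ = ½[√(1 + 8Fr₁²) − 1] = ½[√140.1 − 1] = 5.42.
y₂ = 5.42 × 1.39 = 7.53 m.
V₂ = q/y₂ = 21.4/7.53 = 2.84 m/s. E₁ = y₁ + V₁²/2g = 13.5 m; E₂ = y₂ + V₂²/2g = 7.94 m. ΔE = E₁ − E₂ = 5.53 m.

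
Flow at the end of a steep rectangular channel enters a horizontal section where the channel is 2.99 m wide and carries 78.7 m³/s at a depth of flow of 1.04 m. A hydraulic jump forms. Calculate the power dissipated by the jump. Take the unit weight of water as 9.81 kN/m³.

P = 17184 kW

q = Q/b = 78.7/2.99 = 26.3 m²/s; V₁ = q/y₁ = 25.3 m/s. Fr₁ = V₁/√(g·y₁) = 7.92.
Conjugate-depth relation: y₂/y₁ = ½[√(1 + 8Fr₁²) − 1] = ½[√503.3 − 1] = 10.7.
y₂ = 10.7 × 1.04 = 11.1 m.
V₂ = q/y₂ = 26.3/11.1 = 2.36 m/s. E₁ = y₁ + V₁²/2g = 33.7 m; E₂ = y₂ + V₂²/2g = 11.4 m. ΔE = E₁ − E₂ = 22.3 m.
P = γ·Q·ΔE = 9.81 × 78.7 × 22.3 = 17184 kW.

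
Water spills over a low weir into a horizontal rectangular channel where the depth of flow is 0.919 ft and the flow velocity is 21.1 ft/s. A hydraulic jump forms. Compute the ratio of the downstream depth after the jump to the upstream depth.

Fr₁ = V₁/√(g·y₁) = 21.1/√(32.2×0.919) = 3.88.
Conjugate-depth relation: y₂/y₁ = ½[√(1 + 8Fr₁²) − 1] = ½[√121.4 − 1] = 5.01.

y₂/y₁ = 5.01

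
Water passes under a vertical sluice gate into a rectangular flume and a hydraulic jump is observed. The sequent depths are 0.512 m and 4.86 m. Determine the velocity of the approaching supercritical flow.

V₁ = 15.8 m/s

For a rectangular channel the momentum equation gives q² = ½·g·y₁·y₂·(y₁ + y₂) = ½×9.81×0.512×4.86×5.37 = 65.6.
q = √65.6 = 8.10 m²/s.
V₁ = q/y₁ = 8.10/0.512 = 15.8 m/s.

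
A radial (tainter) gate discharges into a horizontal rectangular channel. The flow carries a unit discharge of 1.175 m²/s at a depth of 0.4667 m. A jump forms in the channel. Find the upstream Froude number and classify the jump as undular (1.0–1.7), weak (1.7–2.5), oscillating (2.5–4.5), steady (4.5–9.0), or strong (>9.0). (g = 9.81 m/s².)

Fr₁ = 1.177; undular jump

V₁ = q/y₁ = 1.175/0.4667 = 2.518 m/s. Fr₁ = V₁/√(g·y₁) = 2.518/√(9.81×0.4667) = 1.177.
Fr₁ = 1.177 lies in the undular range.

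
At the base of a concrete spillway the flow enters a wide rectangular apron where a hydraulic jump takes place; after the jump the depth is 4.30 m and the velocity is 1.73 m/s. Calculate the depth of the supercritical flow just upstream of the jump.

y₁ = 0.542 m

Fr₂ = V₂/√(g·y₂) = 1.73/√(9.81×4.30) = 0.266.
Applying the sequent-depth relation in reverse, y₁/y₂ = ½[√(1 + 8Fr₂²) − 1] = ½[√1.568 − 1] = 0.126.
y₁ = 0.126 × 4.30 = 0.542 m.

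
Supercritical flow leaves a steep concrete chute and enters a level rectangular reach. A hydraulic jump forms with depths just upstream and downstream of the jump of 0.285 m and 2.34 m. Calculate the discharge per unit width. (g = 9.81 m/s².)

For a rectangular channel the momentum equation gives q² = ½·g·y₁·y₂·(y₁ + y₂) = ½×9.81×0.285×2.34×2.62 = 8.59.
q = √8.59 = 2.93 m²/s.

q = 2.93 m²/s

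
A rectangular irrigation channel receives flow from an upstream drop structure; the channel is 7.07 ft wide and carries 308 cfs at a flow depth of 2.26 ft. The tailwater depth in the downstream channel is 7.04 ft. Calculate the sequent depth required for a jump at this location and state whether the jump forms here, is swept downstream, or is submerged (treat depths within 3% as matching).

q = Q/b = 308/7.07 = 43.6 ft²/s; V₁ = q/y₁ = 19.3 ft/s. Fr₁ = V₁/√(g·y₁) = 2.26.
Conjugate-depth relation: y₂/y₁ = ½[√(1 + 8Fr₁²) − 1] = ½[√41.85 − 1] = 2.73.
y₂ = 2.73 × 2.26 = 6.18 ft.
Tailwater y_tw = 7.04 ft: y_tw > y₂, so the jump is submerged.

y₂ = 6.18 ft; the jump is submerged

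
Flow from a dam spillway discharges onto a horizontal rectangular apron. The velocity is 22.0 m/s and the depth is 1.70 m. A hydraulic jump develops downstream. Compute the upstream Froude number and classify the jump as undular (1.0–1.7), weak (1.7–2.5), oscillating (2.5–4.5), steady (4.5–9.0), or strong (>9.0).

Fr₁ = V₁/√(g·y₁) = 22.0/√(9.81×1.70) = 5.39.
Fr₁ = 5.39 lies in the steady range.

Fr₁ = 5.39; steady jump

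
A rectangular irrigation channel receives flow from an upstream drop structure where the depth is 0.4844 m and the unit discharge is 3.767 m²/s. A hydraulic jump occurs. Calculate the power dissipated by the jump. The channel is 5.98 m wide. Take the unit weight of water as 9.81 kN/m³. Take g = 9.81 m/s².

V₁ = q/y₁ = 3.767/0.4844 = 7.777 m/s. Fr₁ = V₁/√(g·y₁) = 7.777/√(9.81×0.4844) = 3.567.
From the momentum equation for a rectangular channel, y₂/y₁ = ½[√(1 + 8Fr₁²) − 1] = ½[√102.81 − 1] = 4.570.
y₂ = 4.570 × 0.4844 = 2.214 m.
V₂ = q/y₂ = 3.767/2.214 = 1.702 m/s. E₁ = y₁ + V₁²/2g = 3.567 m; E₂ = y₂ + V₂²/2g = 2.361 m. ΔE = E₁ − E₂ = 1.206 m.
Q = q·b = 3.767 × 5.98 = 22.53 m³/s. P = γ·Q·ΔE = 9.81 × 22.53 × 1.206 = 266.4 kW.

P = 266.4 kW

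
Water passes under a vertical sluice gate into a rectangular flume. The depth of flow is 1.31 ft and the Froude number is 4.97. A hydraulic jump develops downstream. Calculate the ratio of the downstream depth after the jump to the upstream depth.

y₂/y₁ = 6.55

Fr₁ = 4.97 (given).
Bélanger equation: y₂/y₁ = ½[√(1 + 8Fr₁²) − 1] = ½[√198.6 − 1] = 6.55.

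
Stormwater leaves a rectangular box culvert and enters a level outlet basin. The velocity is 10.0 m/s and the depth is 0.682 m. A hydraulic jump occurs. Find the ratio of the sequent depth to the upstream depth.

Fr₁ = V₁/√(g·y₁) = 10.0/√(9.81×0.682) = 3.87.
By Bélanger, y₂/y₁ = ½[√(1 + 8Fr₁²) − 1] = ½[√120.6 − 1] = 4.99.

y₂/y₁ = 4.99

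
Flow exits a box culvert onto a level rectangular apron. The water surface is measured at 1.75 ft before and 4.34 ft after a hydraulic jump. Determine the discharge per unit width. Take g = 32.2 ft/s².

q = 27.3 ft²/s

For a rectangular channel the momentum equation gives q² = ½·g·y₁·y₂·(y₁ + y₂) = ½×32.2×1.75×4.34×6.09 = 745.
q = √745 = 27.3 ft²/s.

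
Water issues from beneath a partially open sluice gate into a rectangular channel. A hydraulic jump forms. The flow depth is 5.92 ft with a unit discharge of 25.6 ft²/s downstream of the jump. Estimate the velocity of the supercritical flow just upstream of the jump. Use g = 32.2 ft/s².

V₁ = 25.7 ft/s

V₂ = q/y₂ = 25.6/5.92 = 4.32 ft/s; Fr₂ = V₂/√(g·y₂) = 0.313.
The Bélanger relation is symmetric: y₁/y₂ = ½[√(1 + 8Fr₂²) − 1] = ½[√1.785 − 1] = 0.168.
y₁ = 0.168 × 5.92 = 0.994 ft.
V₁ = q/y₁ = 25.6/0.994 = 25.7 ft/s.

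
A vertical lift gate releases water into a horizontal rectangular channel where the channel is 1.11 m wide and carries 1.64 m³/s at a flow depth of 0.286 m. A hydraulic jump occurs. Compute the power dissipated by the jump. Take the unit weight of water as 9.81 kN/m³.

P = 7.14 kW

q = Q/b = 1.64/1.11 = 1.48 m²/s; V₁ = q/y₁ = 5.17 m/s. Fr₁ = V₁/√(g·y₁) = 3.08.
By Bélanger, y₂/y₁ = ½[√(1 + 8Fr₁²) − 1] = ½[√77.10 − 1] = 3.89.
y₂ = 3.89 × 0.286 = 1.11 m.
V₂ = q/y₂ = 1.48/1.11 = 1.33 m/s. E₁ = y₁ + V₁²/2g = 1.65 m; E₂ = y₂ + V₂²/2g = 1.20 m. ΔE = E₁ − E₂ = 0.444 m.
P = γ·Q·ΔE = 9.81 × 1.64 × 0.444 = 7.14 kW.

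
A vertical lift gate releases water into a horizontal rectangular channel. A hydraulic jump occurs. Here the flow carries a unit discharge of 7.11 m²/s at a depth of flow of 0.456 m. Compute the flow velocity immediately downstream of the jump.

V₂ = 1.57 m/s

V₁ = q/y₁ = 7.11/0.456 = 15.6 m/s. Fr₁ = V₁/√(g·y₁) = 15.6/√(9.81×0.456) = 7.37.
Bélanger equation: y₂/y₁ = ½[√(1 + 8Fr₁²) − 1] = ½[√435.8 − 1] = 9.94.
y₂ = 9.94 × 0.456 = 4.53 m.
V₂ = q/y₂ = 7.11/4.53 = 1.57 m/s.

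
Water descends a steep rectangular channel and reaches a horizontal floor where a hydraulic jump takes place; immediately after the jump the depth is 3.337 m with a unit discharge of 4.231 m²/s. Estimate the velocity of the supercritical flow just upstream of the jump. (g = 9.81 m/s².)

V₂ = q/y₂ = 4.231/3.337 = 1.268 m/s; Fr₂ = V₂/√(g·y₂) = 0.2216.
The Bélanger relation is symmetric: y₁/y₂ = ½[√(1 + 8Fr₂²) − 1] = ½[√1.3929 − 1] = 0.09010.
y₁ = 0.09010 × 3.337 = 0.3007 m.
V₁ = q/y₁ = 4.231/0.3007 = 14.07 m/s.

V₁ = 14.07 m/s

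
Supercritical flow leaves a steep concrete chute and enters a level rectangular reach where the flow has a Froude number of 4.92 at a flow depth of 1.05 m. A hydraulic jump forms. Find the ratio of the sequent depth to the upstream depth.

Fr₁ = 4.92 (given).
Bélanger equation: y₂/y₁ = ½[√(1 + 8Fr₁²) − 1] = ½[√194.7 − 1] = 6.48.

y₂/y₁ = 6.48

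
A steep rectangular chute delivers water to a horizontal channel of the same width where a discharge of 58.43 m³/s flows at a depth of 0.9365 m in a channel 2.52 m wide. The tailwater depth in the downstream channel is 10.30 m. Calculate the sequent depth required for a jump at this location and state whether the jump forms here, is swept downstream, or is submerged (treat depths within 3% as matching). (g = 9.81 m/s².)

y₂ = 10.36 m; the jump forms here

q = Q/b = 58.43/2.52 = 23.19 m²/s; V₁ = q/y₁ = 24.76 m/s. Fr₁ = V₁/√(g·y₁) = 8.168.
From the momentum equation for a rectangular channel, y₂/y₁ = ½[√(1 + 8Fr₁²) − 1] = ½[√534.79 − 1] = 11.06.
y₂ = 11.06 × 0.9365 = 10.36 m.
Tailwater y_tw = 10.30 m: y_tw ≈ y₂, so the jump forms here.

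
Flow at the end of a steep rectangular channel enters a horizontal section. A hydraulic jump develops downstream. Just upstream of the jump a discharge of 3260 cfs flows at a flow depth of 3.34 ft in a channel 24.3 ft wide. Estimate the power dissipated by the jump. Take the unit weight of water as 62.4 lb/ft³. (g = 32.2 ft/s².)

q = Q/b = 3260/24.3 = 134 ft²/s; V₁ = q/y₁ = 40.2 ft/s. Fr₁ = V₁/√(g·y₁) = 3.87.
Conjugate-depth relation: y₂/y₁ = ½[√(1 + 8Fr₁²) − 1] = ½[√121.0 − 1] = 5.00.
y₂ = 5.00 × 3.34 = 16.7 ft.
Head loss: ΔE = (y₂ − y₁)³/(4y₁y₂) = (16.7 − 3.34)³/(4×3.34×16.7) = 2385/223 = 10.7 ft.
P = γ·Q·ΔE/550 = 62.4 × 3260 × 10.7 / 550 = 3954 hp.

P = 3954 hp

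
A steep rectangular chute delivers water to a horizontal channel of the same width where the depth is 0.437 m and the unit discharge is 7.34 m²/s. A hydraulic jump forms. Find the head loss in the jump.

V₁ = q/y₁ = 7.34/0.437 = 16.8 m/s. Fr₁ = V₁/√(g·y₁) = 16.8/√(9.81×0.437) = 8.11.
Conjugate-depth relation: y₂/y₁ = ½[√(1 + 8Fr₁²) − 1] = ½[√527.5 − 1] = 11.0.
y₂ = 11.0 × 0.437 = 4.80 m.
Head loss: ΔE = (y₂ − y₁)³/(4y₁y₂) = (4.80 − 0.437)³/(4×0.437×4.80) = 83.0/8.39 = 9.90 m.

ΔE = 9.90 m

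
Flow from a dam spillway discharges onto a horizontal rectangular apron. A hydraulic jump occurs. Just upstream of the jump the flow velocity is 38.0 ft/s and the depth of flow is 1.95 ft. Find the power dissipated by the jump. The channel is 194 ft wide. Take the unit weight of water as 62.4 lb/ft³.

Fr₁ = V₁/√(g·y₁) = 38.0/√(32.2×1.95) = 4.80.
By Bélanger, y₂/y₁ = ½[√(1 + 8Fr₁²) − 1] = ½[√185.0 − 1] = 6.30.
y₂ = 6.30 × 1.95 = 12.3 ft.
Head loss: ΔE = (y₂ − y₁)³/(4y₁y₂) = (12.3 − 1.95)³/(4×1.95×12.3) = 1104/95.8 = 11.5 ft.
q = V₁·y₁ = 38.0 × 1.95 = 74.1 ft²/s. Q = q·b = 74.1 × 194 = 14375 cfs. P = γ·Q·ΔE/550 = 62.4 × 14375 × 11.5 / 550 = 18792 hp.

P = 18792 hp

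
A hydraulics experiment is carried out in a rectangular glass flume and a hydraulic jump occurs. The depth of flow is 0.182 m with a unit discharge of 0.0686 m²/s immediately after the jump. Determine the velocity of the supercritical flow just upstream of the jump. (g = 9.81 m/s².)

V₁ = 2.70 m/s

V₂ = q/y₂ = 0.0686/0.182 = 0.377 m/s; Fr₂ = V₂/√(g·y₂) = 0.282.
Since the conjugate-depth ratio holds either way, y₁/y₂ = ½[√(1 + 8Fr₂²) − 1] = ½[√1.637 − 1] = 0.140.
y₁ = 0.140 × 0.182 = 0.0254 m.
V₁ = q/y₁ = 0.0686/0.0254 = 2.70 m/s.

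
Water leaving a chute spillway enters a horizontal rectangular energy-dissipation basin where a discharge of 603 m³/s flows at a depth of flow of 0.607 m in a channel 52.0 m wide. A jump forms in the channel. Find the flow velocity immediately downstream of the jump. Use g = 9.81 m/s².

V₂ = 1.81 m/s

q = Q/b = 603/52.0 = 11.6 m²/s; V₁ = q/y₁ = 19.1 m/s. Fr₁ = V₁/√(g·y₁) = 7.83.
Sequent-depth ratio: y₂/y₁ = ½[√(1 + 8Fr₁²) − 1] = ½[√491.3 − 1] = 10.6.
y₂ = 10.6 × 0.607 = 6.42 m.
V₂ = q/y₂ = 11.6/6.42 = 1.81 m/s.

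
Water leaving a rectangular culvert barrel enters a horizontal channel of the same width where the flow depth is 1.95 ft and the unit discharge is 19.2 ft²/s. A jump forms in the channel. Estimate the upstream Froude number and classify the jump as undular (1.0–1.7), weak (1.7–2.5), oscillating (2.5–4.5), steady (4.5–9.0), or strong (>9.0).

Fr₁ = 1.24; undular jump

V₁ = q/y₁ = 19.2/1.95 = 9.85 ft/s. Fr₁ = V₁/√(g·y₁) = 9.85/√(32.2×1.95) = 1.24.
Fr₁ = 1.24 lies in the undular range.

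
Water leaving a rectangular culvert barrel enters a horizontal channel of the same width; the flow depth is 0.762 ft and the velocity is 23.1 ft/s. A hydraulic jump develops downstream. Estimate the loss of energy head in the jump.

Fr₁ = V₁/√(g·y₁) = 23.1/√(32.2×0.762) = 4.66.
From the momentum equation for a rectangular channel, y₂/y₁ = ½[√(1 + 8Fr₁²) − 1] = ½[√175.0 − 1] = 6.11.
y₂ = 6.11 × 0.762 = 4.66 ft.
Head loss: ΔE = (y₂ − y₁)³/(4y₁y₂) = (4.66 − 0.762)³/(4×0.762×4.66) = 59.2/14.2 = 4.17 ft.

ΔE = 4.17 ft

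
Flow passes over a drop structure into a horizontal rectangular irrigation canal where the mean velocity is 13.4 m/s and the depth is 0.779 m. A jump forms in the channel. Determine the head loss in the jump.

ΔE = 4.74 m

Fr₁ = V₁/√(g·y₁) = 13.4/√(9.81×0.779) = 4.85.
By Bélanger, y₂/y₁ = ½[√(1 + 8Fr₁²) − 1] = ½[√189.0 − 1] = 6.37.
y₂ = 6.37 × 0.779 = 4.96 m.
Head loss: ΔE = (y₂ − y₁)³/(4y₁y₂) = (4.96 − 0.779)³/(4×0.779×4.96) = 73.3/15.5 = 4.74 m.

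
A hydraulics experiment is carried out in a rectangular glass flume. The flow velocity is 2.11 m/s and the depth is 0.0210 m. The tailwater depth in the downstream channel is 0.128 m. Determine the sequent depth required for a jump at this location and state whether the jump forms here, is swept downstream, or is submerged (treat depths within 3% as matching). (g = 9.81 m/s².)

y₂ = 0.128 m; the jump forms here

Fr₁ = V₁/√(g·y₁) = 2.11/√(9.81×0.0210) = 4.65.
Bélanger equation: y₂/y₁ = ½[√(1 + 8Fr₁²) − 1] = ½[√173.9 − 1] = 6.09.
y₂ = 6.09 × 0.0210 = 0.128 m.
Tailwater y_tw = 0.128 m: y_tw ≈ y₂, so the jump forms here.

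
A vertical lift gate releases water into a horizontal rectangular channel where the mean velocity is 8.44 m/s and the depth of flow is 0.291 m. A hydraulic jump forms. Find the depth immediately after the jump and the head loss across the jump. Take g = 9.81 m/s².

y₂ = 1.92 m; ΔE = 1.92 m

Fr₁ = V₁/√(g·y₁) = 8.44/√(9.81×0.291) = 5.00.
By Bélanger, y₂/y₁ = ½[√(1 + 8Fr₁²) − 1] = ½[√200.6 − 1] = 6.58.
y₂ = 6.58 × 0.291 = 1.92 m.
Head loss: ΔE = (y₂ − y₁)³/(4y₁y₂) = (1.92 − 0.291)³/(4×0.291×1.92) = 4.29/2.23 = 1.92 m.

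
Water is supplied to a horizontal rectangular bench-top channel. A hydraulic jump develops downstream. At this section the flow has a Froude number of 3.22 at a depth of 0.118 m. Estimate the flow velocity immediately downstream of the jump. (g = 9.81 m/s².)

V₂ = 0.849 m/s

Fr₁ = 3.22 (given).
Bélanger equation: y₂/y₁ = ½[√(1 + 8Fr₁²) − 1] = ½[√83.95 − 1] = 4.08.
y₂ = 4.08 × 0.118 = 0.482 m.
V₁ = Fr₁·√(g·y₁) = 3.22×√(9.81×0.118) = 3.46 m/s; q = V₁·y₁ = 0.409 m²/s.
V₂ = q/y₂ = 0.409/0.482 = 0.849 m/s.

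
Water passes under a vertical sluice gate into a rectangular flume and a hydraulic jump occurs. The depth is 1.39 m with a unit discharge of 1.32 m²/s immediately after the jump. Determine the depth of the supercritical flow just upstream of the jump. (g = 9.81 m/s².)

V₂ = q/y₂ = 1.32/1.39 = 0.950 m/s; Fr₂ = V₂/√(g·y₂) = 0.257.
The Bélanger relation is symmetric: y₁/y₂ = ½[√(1 + 8Fr₂²) − 1] = ½[√1.529 − 1] = 0.118.
y₁ = 0.118 × 1.39 = 0.164 m.

y₁ = 0.164 m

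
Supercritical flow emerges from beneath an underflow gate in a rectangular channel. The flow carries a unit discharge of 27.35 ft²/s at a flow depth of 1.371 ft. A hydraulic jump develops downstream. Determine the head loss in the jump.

ΔE = 1.941 ft

V₁ = q/y₁ = 27.35/1.371 = 19.95 ft/s. Fr₁ = V₁/√(g·y₁) = 19.95/√(32.2×1.371) = 3.002.
Bélanger equation: y₂/y₁ = ½[√(1 + 8Fr₁²) − 1] = ½[√73.117 − 1] = 3.775.
y₂ = 3.775 × 1.371 = 5.176 ft.
V₂ = q/y₂ = 27.35/5.176 = 5.284 ft/s. E₁ = y₁ + V₁²/2g = 7.551 ft; E₂ = y₂ + V₂²/2g = 5.610 ft. ΔE = E₁ − E₂ = 1.941 ft.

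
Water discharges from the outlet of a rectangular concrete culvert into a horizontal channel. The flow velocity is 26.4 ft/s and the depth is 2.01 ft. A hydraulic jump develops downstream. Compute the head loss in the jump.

Fr₁ = V₁/√(g·y₁) = 26.4/√(32.2×2.01) = 3.28.
From the momentum equation for a rectangular channel, y₂/y₁ = ½[√(1 + 8Fr₁²) − 1] = ½[√87.15 − 1] = 4.17.
y₂ = 4.17 × 2.01 = 8.38 ft.
Head loss: ΔE = (y₂ − y₁)³/(4y₁y₂) = (8.38 − 2.01)³/(4×2.01×8.38) = 258/67.4 = 3.83 ft.

ΔE = 3.83 ft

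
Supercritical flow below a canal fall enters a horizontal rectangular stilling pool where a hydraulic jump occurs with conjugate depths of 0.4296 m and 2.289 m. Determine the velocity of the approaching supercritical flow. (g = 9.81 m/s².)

For a rectangular channel the momentum equation gives q² = ½·g·y₁·y₂·(y₁ + y₂) = ½×9.81×0.4296×2.289×2.719 = 13.11.
q = √13.11 = 3.621 m²/s.
V₁ = q/y₁ = 3.621/0.4296 = 8.429 m/s.

V₁ = 8.429 m/s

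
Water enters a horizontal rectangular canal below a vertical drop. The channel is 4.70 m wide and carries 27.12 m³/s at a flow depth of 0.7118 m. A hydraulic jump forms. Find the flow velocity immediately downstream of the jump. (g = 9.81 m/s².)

q = Q/b = 27.12/4.70 = 5.770 m²/s; V₁ = q/y₁ = 8.107 m/s. Fr₁ = V₁/√(g·y₁) = 3.068.
By Bélanger, y₂/y₁ = ½[√(1 + 8Fr₁²) − 1] = ½[√76.289 − 1] = 3.867.
y₂ = 3.867 × 0.7118 = 2.753 m.
V₂ = q/y₂ = 5.770/2.753 = 2.096 m/s.

V₂ = 2.096 m/s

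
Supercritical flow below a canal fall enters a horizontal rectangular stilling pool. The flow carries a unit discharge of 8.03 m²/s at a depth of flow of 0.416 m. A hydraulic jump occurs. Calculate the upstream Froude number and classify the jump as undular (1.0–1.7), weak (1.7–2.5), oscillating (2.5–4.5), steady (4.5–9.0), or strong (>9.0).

V₁ = q/y₁ = 8.03/0.416 = 19.3 m/s. Fr₁ = V₁/√(g·y₁) = 19.3/√(9.81×0.416) = 9.56.
Fr₁ = 9.56 lies in the strong range.

Fr₁ = 9.56; strong jump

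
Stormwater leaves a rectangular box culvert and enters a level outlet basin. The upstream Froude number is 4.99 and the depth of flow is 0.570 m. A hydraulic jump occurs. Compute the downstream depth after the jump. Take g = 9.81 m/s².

y₂ = 3.75 m

Fr₁ = 4.99 (given).
Sequent-depth ratio: y₂/y₁ = ½[√(1 + 8Fr₁²) − 1] = ½[√200.2 − 1] = 6.57.
y₂ = 6.57 × 0.570 = 3.75 m.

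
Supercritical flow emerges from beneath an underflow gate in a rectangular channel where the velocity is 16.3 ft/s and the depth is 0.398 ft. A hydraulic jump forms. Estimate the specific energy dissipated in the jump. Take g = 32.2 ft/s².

Fr₁ = V₁/√(g·y₁) = 16.3/√(32.2×0.398) = 4.55.
By Bélanger, y₂/y₁ = ½[√(1 + 8Fr₁²) − 1] = ½[√166.9 − 1] = 5.96.
y₂ = 5.96 × 0.398 = 2.37 ft.
Head loss: ΔE = (y₂ − y₁)³/(4y₁y₂) = (2.37 − 0.398)³/(4×0.398×2.37) = 7.69/3.78 = 2.04 ft.

ΔE = 2.04 ft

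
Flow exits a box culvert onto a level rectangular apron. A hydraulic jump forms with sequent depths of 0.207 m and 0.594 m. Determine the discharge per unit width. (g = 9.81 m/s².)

q = 0.695 m²/s

For a rectangular channel the momentum equation gives q² = ½·g·y₁·y₂·(y₁ + y₂) = ½×9.81×0.207×0.594×0.801 = 0.483.
q = √0.483 = 0.695 m²/s.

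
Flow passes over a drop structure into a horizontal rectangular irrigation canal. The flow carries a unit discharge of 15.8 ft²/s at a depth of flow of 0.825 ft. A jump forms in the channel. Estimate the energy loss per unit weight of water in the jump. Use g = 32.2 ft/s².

ΔE = 2.33 ft

V₁ = q/y₁ = 15.8/0.825 = 19.2 ft/s. Fr₁ = V₁/√(g·y₁) = 19.2/√(32.2×0.825) = 3.72.
Conjugate-depth relation: y₂/y₁ = ½[√(1 + 8Fr₁²) − 1] = ½[√111.5 − 1] = 4.78.
y₂ = 4.78 × 0.825 = 3.94 ft.
V₂ = q/y₂ = 15.8/3.94 = 4.01 ft/s. E₁ = y₁ + V₁²/2g = 6.52 ft; E₂ = y₂ + V₂²/2g = 4.19 ft. ΔE = E₁ − E₂ = 2.33 ft.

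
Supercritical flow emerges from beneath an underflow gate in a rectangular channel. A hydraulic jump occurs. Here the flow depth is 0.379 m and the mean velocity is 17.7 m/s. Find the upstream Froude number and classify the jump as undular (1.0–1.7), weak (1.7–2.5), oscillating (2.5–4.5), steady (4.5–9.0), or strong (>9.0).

Fr₁ = V₁/√(g·y₁) = 17.7/√(9.81×0.379) = 9.18.
Fr₁ = 9.18 lies in the strong range.

Fr₁ = 9.18; strong jump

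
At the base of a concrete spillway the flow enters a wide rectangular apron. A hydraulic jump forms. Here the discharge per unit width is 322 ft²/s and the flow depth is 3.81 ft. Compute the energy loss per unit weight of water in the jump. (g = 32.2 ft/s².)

V₁ = q/y₁ = 322/3.81 = 84.5 ft/s. Fr₁ = V₁/√(g·y₁) = 84.5/√(32.2×3.81) = 7.63.
Conjugate-depth relation: y₂/y₁ = ½[√(1 + 8Fr₁²) − 1] = ½[√466.8 − 1] = 10.3.
y₂ = 10.3 × 3.81 = 39.3 ft.
V₂ = q/y₂ = 322/39.3 = 8.20 ft/s. E₁ = y₁ + V₁²/2g = 115 ft; E₂ = y₂ + V₂²/2g = 40.3 ft. ΔE = E₁ − E₂ = 74.4 ft.

ΔE = 74.4 ft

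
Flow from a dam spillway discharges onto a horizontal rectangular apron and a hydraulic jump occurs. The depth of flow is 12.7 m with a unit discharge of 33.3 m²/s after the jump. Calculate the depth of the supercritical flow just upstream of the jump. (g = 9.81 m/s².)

y₁ = 1.27 m

V₂ = q/y₂ = 33.3/12.7 = 2.62 m/s; Fr₂ = V₂/√(g·y₂) = 0.235.
Applying the sequent-depth relation in reverse, y₁/y₂ = ½[√(1 + 8Fr₂²) − 1] = ½[√1.441 − 1] = 0.100.
y₁ = 0.100 × 12.7 = 1.27 m.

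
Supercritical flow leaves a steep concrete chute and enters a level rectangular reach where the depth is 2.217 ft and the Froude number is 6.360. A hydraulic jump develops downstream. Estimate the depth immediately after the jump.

Fr₁ = 6.360 (given).
Bélanger equation: y₂/y₁ = ½[√(1 + 8Fr₁²) − 1] = ½[√324.60 − 1] = 8.508.
y₂ = 8.508 × 2.217 = 18.86 ft.

y₂ = 18.86 ft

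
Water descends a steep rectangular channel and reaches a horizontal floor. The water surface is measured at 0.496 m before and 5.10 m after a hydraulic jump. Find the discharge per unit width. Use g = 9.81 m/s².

For a rectangular channel the momentum equation gives q² = ½·g·y₁·y₂·(y₁ + y₂) = ½×9.81×0.496×5.10×5.60 = 69.4.
q = √69.4 = 8.33 m²/s.

q = 8.33 m²/s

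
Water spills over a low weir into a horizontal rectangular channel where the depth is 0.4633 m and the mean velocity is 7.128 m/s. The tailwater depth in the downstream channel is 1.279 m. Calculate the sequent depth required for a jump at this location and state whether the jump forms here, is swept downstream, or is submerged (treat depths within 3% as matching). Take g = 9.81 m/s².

y₂ = 1.971 m; the jump is swept downstream

Fr₁ = V₁/√(g·y₁) = 7.128/√(9.81×0.4633) = 3.344.
Sequent-depth ratio: y₂/y₁ = ½[√(1 + 8Fr₁²) − 1] = ½[√90.432 − 1] = 4.255.
y₂ = 4.255 × 0.4633 = 1.971 m.
Tailwater y_tw = 1.279 m: y_tw < y₂, so the jump is swept downstream.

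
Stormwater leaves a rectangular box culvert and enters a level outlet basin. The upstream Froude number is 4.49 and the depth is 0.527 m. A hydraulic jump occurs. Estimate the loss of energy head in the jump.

ΔE = 2.59 m

Fr₁ = 4.49 (given).
By Bélanger, y₂/y₁ = ½[√(1 + 8Fr₁²) − 1] = ½[√162.3 − 1] = 5.87.
y₂ = 5.87 × 0.527 = 3.09 m.
V₁ = Fr₁·√(g·y₁) = 4.49×√(9.81×0.527) = 10.2 m/s; q = V₁·y₁ = 5.38 m²/s. V₂ = q/y₂ = 5.38/3.09 = 1.74 m/s. E₁ = y₁ + V₁²/2g = 5.84 m; E₂ = y₂ + V₂²/2g = 3.25 m. ΔE = E₁ − E₂ = 2.59 m.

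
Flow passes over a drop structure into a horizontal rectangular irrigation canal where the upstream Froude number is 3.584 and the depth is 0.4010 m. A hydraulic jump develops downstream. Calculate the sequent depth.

y₂ = 1.842 m

Fr₁ = 3.584 (given).
Conjugate-depth relation: y₂/y₁ = ½[√(1 + 8Fr₁²) − 1] = ½[√103.76 − 1] = 4.593.
y₂ = 4.593 × 0.4010 = 1.842 m.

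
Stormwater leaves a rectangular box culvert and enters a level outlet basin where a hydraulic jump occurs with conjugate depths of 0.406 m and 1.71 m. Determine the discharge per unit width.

For a rectangular channel the momentum equation gives q² = ½·g·y₁·y₂·(y₁ + y₂) = ½×9.81×0.406×1.71×2.12 = 7.21.
q = √7.21 = 2.68 m²/s.

q = 2.68 m²/s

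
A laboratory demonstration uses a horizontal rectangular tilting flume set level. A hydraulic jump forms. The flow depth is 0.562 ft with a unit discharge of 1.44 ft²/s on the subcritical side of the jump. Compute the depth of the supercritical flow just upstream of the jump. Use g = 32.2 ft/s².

V₂ = q/y₂ = 1.44/0.562 = 2.56 ft/s; Fr₂ = V₂/√(g·y₂) = 0.602.
Since the conjugate-depth ratio holds either way, y₁/y₂ = ½[√(1 + 8Fr₂²) − 1] = ½[√3.902 − 1] = 0.488.
y₁ = 0.488 × 0.562 = 0.274 ft.

y₁ = 0.274 ft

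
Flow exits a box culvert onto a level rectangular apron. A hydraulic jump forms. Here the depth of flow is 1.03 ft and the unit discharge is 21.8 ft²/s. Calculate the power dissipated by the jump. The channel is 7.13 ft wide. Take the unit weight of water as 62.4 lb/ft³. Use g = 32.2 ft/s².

P = 49.6 hp

V₁ = q/y₁ = 21.8/1.03 = 21.2 ft/s. Fr₁ = V₁/√(g·y₁) = 21.2/√(32.2×1.03) = 3.68.
Bélanger equation: y₂/y₁ = ½[√(1 + 8Fr₁²) − 1] = ½[√109.1 − 1] = 4.72.
y₂ = 4.72 × 1.03 = 4.86 ft.
V₂ = q/y₂ = 21.8/4.86 = 4.48 ft/s. E₁ = y₁ + V₁²/2g = 7.99 ft; E₂ = y₂ + V₂²/2g = 5.18 ft. ΔE = E₁ − E₂ = 2.81 ft.
Q = q·b = 21.8 × 7.13 = 155 cfs. P = γ·Q·ΔE/550 = 62.4 × 155 × 2.81 / 550 = 49.6 hp.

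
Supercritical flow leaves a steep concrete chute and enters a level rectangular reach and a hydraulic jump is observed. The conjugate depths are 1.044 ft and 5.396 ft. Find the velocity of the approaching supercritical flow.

For a rectangular channel the momentum equation gives q² = ½·g·y₁·y₂·(y₁ + y₂) = ½×32.2×1.044×5.396×6.440 = 584.1.
q = √584.1 = 24.17 ft²/s.
V₁ = q/y₁ = 24.17/1.044 = 23.15 ft/s.

V₁ = 23.15 ft/s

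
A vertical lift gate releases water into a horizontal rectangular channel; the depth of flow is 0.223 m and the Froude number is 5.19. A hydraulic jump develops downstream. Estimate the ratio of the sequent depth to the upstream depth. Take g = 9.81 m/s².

y₂/y₁ = 6.86

Fr₁ = 5.19 (given).
Sequent-depth ratio: y₂/y₁ = ½[√(1 + 8Fr₁²) − 1] = ½[√216.5 − 1] = 6.86.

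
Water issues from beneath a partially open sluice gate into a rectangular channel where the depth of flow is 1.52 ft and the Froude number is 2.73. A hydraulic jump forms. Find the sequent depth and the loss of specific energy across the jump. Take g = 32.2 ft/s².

Fr₁ = 2.73 (given).
Conjugate-depth relation: y₂/y₁ = ½[√(1 + 8Fr₁²) − 1] = ½[√60.62 − 1] = 3.39.
y₂ = 3.39 × 1.52 = 5.16 ft.
Head loss: ΔE = (y₂ − y₁)³/(4y₁y₂) = (5.16 − 1.52)³/(4×1.52×5.16) = 48.1/31.4 = 1.53 ft.

y₂ = 5.16 ft; ΔE = 1.53 ft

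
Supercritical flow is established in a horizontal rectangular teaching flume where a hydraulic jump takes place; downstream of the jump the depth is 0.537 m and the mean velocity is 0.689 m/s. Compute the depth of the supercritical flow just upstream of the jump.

Fr₂ = V₂/√(g·y₂) = 0.689/√(9.81×0.537) = 0.300.
From the momentum equation (using Fr₂), y₁/y₂ = ½[√(1 + 8Fr₂²) − 1] = ½[√1.721 − 1] = 0.156.
y₁ = 0.156 × 0.537 = 0.0837 m.

y₁ = 0.0837 m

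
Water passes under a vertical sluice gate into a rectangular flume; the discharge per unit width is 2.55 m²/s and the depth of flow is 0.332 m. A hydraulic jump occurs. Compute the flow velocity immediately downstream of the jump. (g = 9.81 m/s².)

V₁ = q/y₁ = 2.55/0.332 = 7.68 m/s. Fr₁ = V₁/√(g·y₁) = 7.68/√(9.81×0.332) = 4.26.
Sequent-depth ratio: y₂/y₁ = ½[√(1 + 8Fr₁²) − 1] = ½[√145.9 − 1] = 5.54.
y₂ = 5.54 × 0.332 = 1.84 m.
V₂ = q/y₂ = 2.55/1.84 = 1.39 m/s.

V₂ = 1.39 m/s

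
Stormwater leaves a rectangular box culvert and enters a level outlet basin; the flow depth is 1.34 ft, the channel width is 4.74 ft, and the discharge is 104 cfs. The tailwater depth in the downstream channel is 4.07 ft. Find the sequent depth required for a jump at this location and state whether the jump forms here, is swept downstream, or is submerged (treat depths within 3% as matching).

y₂ = 4.10 ft; the jump forms here

q = Q/b = 104/4.74 = 21.9 ft²/s; V₁ = q/y₁ = 16.4 ft/s. Fr₁ = V₁/√(g·y₁) = 2.49.
Sequent-depth ratio: y₂/y₁ = ½[√(1 + 8Fr₁²) − 1] = ½[√50.71 − 1] = 3.06.
y₂ = 3.06 × 1.34 = 4.10 ft.
Tailwater y_tw = 4.07 ft: y_tw ≈ y₂, so the jump forms here.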